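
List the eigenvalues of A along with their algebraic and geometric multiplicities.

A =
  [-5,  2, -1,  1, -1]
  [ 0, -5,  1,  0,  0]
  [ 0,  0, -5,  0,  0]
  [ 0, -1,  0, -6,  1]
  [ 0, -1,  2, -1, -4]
λ = -5: alg = 5, geom = 2

Step 1 — factor the characteristic polynomial to read off the algebraic multiplicities:
  χ_A(x) = (x + 5)^5

Step 2 — compute geometric multiplicities via the rank-nullity identity g(λ) = n − rank(A − λI):
  rank(A − (-5)·I) = 3, so dim ker(A − (-5)·I) = n − 3 = 2

Summary:
  λ = -5: algebraic multiplicity = 5, geometric multiplicity = 2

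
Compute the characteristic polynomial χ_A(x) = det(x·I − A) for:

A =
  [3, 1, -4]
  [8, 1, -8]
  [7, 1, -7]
x^3 + 3*x^2 + 3*x + 1

Expanding det(x·I − A) (e.g. by cofactor expansion or by noting that A is similar to its Jordan form J, which has the same characteristic polynomial as A) gives
  χ_A(x) = x^3 + 3*x^2 + 3*x + 1
which factors as (x + 1)^3. The eigenvalues (with algebraic multiplicities) are λ = -1 with multiplicity 3.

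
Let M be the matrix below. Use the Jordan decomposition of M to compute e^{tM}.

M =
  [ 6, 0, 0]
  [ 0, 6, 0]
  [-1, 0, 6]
e^{tM} =
  [exp(6*t), 0, 0]
  [0, exp(6*t), 0]
  [-t*exp(6*t), 0, exp(6*t)]

Strategy: write M = P · J · P⁻¹ where J is a Jordan canonical form, so e^{tM} = P · e^{tJ} · P⁻¹, and e^{tJ} can be computed block-by-block.

M has Jordan form
J =
  [6, 1, 0]
  [0, 6, 0]
  [0, 0, 6]
(up to reordering of blocks).

Per-block formulas:
  For a 2×2 Jordan block J_2(6): exp(t · J_2(6)) = e^(6t)·(I + t·N), where N is the 2×2 nilpotent shift.
  For a 1×1 block at λ = 6: exp(t · [6]) = [e^(6t)].

After assembling e^{tJ} and conjugating by P, we get:

e^{tM} =
  [exp(6*t), 0, 0]
  [0, exp(6*t), 0]
  [-t*exp(6*t), 0, exp(6*t)]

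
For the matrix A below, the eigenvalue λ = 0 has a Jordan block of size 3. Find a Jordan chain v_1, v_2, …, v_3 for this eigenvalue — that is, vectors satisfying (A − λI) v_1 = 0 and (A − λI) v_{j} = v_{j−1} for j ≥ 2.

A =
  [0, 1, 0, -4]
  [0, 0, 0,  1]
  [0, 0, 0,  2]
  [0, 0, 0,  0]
A Jordan chain for λ = 0 of length 3:
v_1 = (1, 0, 0, 0)ᵀ
v_2 = (-4, 1, 2, 0)ᵀ
v_3 = (0, 0, 0, 1)ᵀ

Let N = A − (0)·I. We want v_3 with N^3 v_3 = 0 but N^2 v_3 ≠ 0; then v_{j-1} := N · v_j for j = 3, …, 2.

Pick v_3 = (0, 0, 0, 1)ᵀ.
Then v_2 = N · v_3 = (-4, 1, 2, 0)ᵀ.
Then v_1 = N · v_2 = (1, 0, 0, 0)ᵀ.

Sanity check: (A − (0)·I) v_1 = (0, 0, 0, 0)ᵀ = 0. ✓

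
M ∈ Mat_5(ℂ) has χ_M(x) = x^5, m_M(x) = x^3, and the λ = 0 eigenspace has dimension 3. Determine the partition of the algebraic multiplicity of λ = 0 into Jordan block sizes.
Block sizes for λ = 0: [3, 1, 1]

Step 1 — from the characteristic polynomial, algebraic multiplicity of λ = 0 is 5. From dim ker(M − (0)·I) = 3, there are exactly 3 Jordan blocks for λ = 0.
Step 2 — from the minimal polynomial, the factor (x − 0)^3 tells us the largest block for λ = 0 has size 3.
Step 3 — with total size 5, 3 blocks, and largest block 3, the block sizes (in nonincreasing order) are [3, 1, 1].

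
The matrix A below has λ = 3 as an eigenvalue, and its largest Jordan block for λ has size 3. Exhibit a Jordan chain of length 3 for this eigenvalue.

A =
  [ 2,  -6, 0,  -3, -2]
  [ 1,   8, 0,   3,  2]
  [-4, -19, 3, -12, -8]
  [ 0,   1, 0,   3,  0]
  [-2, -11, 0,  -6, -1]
A Jordan chain for λ = 3 of length 3:
v_1 = (-1, 0, 1, 1, -1)ᵀ
v_2 = (-1, 1, -4, 0, -2)ᵀ
v_3 = (1, 0, 0, 0, 0)ᵀ

Let N = A − (3)·I. We want v_3 with N^3 v_3 = 0 but N^2 v_3 ≠ 0; then v_{j-1} := N · v_j for j = 3, …, 2.

Pick v_3 = (1, 0, 0, 0, 0)ᵀ.
Then v_2 = N · v_3 = (-1, 1, -4, 0, -2)ᵀ.
Then v_1 = N · v_2 = (-1, 0, 1, 1, -1)ᵀ.

Sanity check: (A − (3)·I) v_1 = (0, 0, 0, 0, 0)ᵀ = 0. ✓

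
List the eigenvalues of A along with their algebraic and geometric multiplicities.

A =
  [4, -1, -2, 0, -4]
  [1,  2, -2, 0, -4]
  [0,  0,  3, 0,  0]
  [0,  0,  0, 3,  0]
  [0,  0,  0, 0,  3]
λ = 3: alg = 5, geom = 4

Step 1 — factor the characteristic polynomial to read off the algebraic multiplicities:
  χ_A(x) = (x - 3)^5

Step 2 — compute geometric multiplicities via the rank-nullity identity g(λ) = n − rank(A − λI):
  rank(A − (3)·I) = 1, so dim ker(A − (3)·I) = n − 1 = 4

Summary:
  λ = 3: algebraic multiplicity = 5, geometric multiplicity = 4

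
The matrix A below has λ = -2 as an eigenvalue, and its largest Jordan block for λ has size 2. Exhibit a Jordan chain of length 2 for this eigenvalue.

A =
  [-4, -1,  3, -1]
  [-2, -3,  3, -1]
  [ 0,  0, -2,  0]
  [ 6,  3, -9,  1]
A Jordan chain for λ = -2 of length 2:
v_1 = (-2, -2, 0, 6)ᵀ
v_2 = (1, 0, 0, 0)ᵀ

Let N = A − (-2)·I. We want v_2 with N^2 v_2 = 0 but N^1 v_2 ≠ 0; then v_{j-1} := N · v_j for j = 2, …, 2.

Pick v_2 = (1, 0, 0, 0)ᵀ.
Then v_1 = N · v_2 = (-2, -2, 0, 6)ᵀ.

Sanity check: (A − (-2)·I) v_1 = (0, 0, 0, 0)ᵀ = 0. ✓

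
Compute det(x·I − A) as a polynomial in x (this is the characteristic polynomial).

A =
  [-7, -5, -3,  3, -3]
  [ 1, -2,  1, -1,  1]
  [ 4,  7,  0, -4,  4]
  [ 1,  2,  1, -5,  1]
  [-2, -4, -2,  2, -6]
x^5 + 20*x^4 + 160*x^3 + 640*x^2 + 1280*x + 1024

Expanding det(x·I − A) (e.g. by cofactor expansion or by noting that A is similar to its Jordan form J, which has the same characteristic polynomial as A) gives
  χ_A(x) = x^5 + 20*x^4 + 160*x^3 + 640*x^2 + 1280*x + 1024
which factors as (x + 4)^5. The eigenvalues (with algebraic multiplicities) are λ = -4 with multiplicity 5.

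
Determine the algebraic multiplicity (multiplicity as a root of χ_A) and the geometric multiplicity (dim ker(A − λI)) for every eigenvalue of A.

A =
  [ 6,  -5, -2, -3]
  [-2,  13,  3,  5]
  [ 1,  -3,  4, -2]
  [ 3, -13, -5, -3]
λ = 5: alg = 4, geom = 2

Step 1 — factor the characteristic polynomial to read off the algebraic multiplicities:
  χ_A(x) = (x - 5)^4

Step 2 — compute geometric multiplicities via the rank-nullity identity g(λ) = n − rank(A − λI):
  rank(A − (5)·I) = 2, so dim ker(A − (5)·I) = n − 2 = 2

Summary:
  λ = 5: algebraic multiplicity = 4, geometric multiplicity = 2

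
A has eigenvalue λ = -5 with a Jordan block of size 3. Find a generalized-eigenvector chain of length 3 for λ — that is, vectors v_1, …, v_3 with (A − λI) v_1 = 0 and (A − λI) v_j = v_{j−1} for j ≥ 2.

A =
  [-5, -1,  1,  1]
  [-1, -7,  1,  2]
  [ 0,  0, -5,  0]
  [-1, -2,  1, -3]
A Jordan chain for λ = -5 of length 3:
v_1 = (0, 1, 0, 1)ᵀ
v_2 = (-1, -2, 0, -2)ᵀ
v_3 = (0, 1, 0, 0)ᵀ

Let N = A − (-5)·I. We want v_3 with N^3 v_3 = 0 but N^2 v_3 ≠ 0; then v_{j-1} := N · v_j for j = 3, …, 2.

Pick v_3 = (0, 1, 0, 0)ᵀ.
Then v_2 = N · v_3 = (-1, -2, 0, -2)ᵀ.
Then v_1 = N · v_2 = (0, 1, 0, 1)ᵀ.

Sanity check: (A − (-5)·I) v_1 = (0, 0, 0, 0)ᵀ = 0. ✓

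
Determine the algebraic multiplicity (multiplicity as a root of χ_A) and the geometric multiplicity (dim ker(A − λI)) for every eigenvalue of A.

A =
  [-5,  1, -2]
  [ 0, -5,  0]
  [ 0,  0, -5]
λ = -5: alg = 3, geom = 2

Step 1 — factor the characteristic polynomial to read off the algebraic multiplicities:
  χ_A(x) = (x + 5)^3

Step 2 — compute geometric multiplicities via the rank-nullity identity g(λ) = n − rank(A − λI):
  rank(A − (-5)·I) = 1, so dim ker(A − (-5)·I) = n − 1 = 2

Summary:
  λ = -5: algebraic multiplicity = 3, geometric multiplicity = 2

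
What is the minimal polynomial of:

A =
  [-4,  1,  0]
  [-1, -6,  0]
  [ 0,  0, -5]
x^2 + 10*x + 25

The characteristic polynomial is χ_A(x) = (x + 5)^3, so the eigenvalues are known. The minimal polynomial is
  m_A(x) = Π_λ (x − λ)^{k_λ}
where k_λ is the size of the *largest* Jordan block for λ (equivalently, the smallest k with (A − λI)^k v = 0 for every generalised eigenvector v of λ).

  λ = -5: largest Jordan block has size 2, contributing (x + 5)^2

So m_A(x) = (x + 5)^2 = x^2 + 10*x + 25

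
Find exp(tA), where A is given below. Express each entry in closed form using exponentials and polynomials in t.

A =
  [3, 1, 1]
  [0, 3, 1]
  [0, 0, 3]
e^{tA} =
  [exp(3*t), t*exp(3*t), t^2*exp(3*t)/2 + t*exp(3*t)]
  [0, exp(3*t), t*exp(3*t)]
  [0, 0, exp(3*t)]

Strategy: write A = P · J · P⁻¹ where J is a Jordan canonical form, so e^{tA} = P · e^{tJ} · P⁻¹, and e^{tJ} can be computed block-by-block.

A has Jordan form
J =
  [3, 1, 0]
  [0, 3, 1]
  [0, 0, 3]
(up to reordering of blocks).

Per-block formulas:
  For a 3×3 Jordan block J_3(3): exp(t · J_3(3)) = e^(3t)·(I + t·N + (t^2/2)·N^2), where N is the 3×3 nilpotent shift.

After assembling e^{tJ} and conjugating by P, we get:

e^{tA} =
  [exp(3*t), t*exp(3*t), t^2*exp(3*t)/2 + t*exp(3*t)]
  [0, exp(3*t), t*exp(3*t)]
  [0, 0, exp(3*t)]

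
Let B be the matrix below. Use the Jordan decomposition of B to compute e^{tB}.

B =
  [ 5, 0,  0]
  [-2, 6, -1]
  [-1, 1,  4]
e^{tB} =
  [exp(5*t), 0, 0]
  [-t^2*exp(5*t)/2 - 2*t*exp(5*t), t*exp(5*t) + exp(5*t), -t*exp(5*t)]
  [-t^2*exp(5*t)/2 - t*exp(5*t), t*exp(5*t), -t*exp(5*t) + exp(5*t)]

Strategy: write B = P · J · P⁻¹ where J is a Jordan canonical form, so e^{tB} = P · e^{tJ} · P⁻¹, and e^{tJ} can be computed block-by-block.

B has Jordan form
J =
  [5, 1, 0]
  [0, 5, 1]
  [0, 0, 5]
(up to reordering of blocks).

Per-block formulas:
  For a 3×3 Jordan block J_3(5): exp(t · J_3(5)) = e^(5t)·(I + t·N + (t^2/2)·N^2), where N is the 3×3 nilpotent shift.

After assembling e^{tJ} and conjugating by P, we get:

e^{tB} =
  [exp(5*t), 0, 0]
  [-t^2*exp(5*t)/2 - 2*t*exp(5*t), t*exp(5*t) + exp(5*t), -t*exp(5*t)]
  [-t^2*exp(5*t)/2 - t*exp(5*t), t*exp(5*t), -t*exp(5*t) + exp(5*t)]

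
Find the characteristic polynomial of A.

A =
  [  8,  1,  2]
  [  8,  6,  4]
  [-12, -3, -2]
x^3 - 12*x^2 + 48*x - 64

Expanding det(x·I − A) (e.g. by cofactor expansion or by noting that A is similar to its Jordan form J, which has the same characteristic polynomial as A) gives
  χ_A(x) = x^3 - 12*x^2 + 48*x - 64
which factors as (x - 4)^3. The eigenvalues (with algebraic multiplicities) are λ = 4 with multiplicity 3.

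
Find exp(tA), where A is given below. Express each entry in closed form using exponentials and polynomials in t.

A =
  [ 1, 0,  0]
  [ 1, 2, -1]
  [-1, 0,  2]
e^{tA} =
  [exp(t), 0, 0]
  [t*exp(2*t), exp(2*t), -t*exp(2*t)]
  [-exp(2*t) + exp(t), 0, exp(2*t)]

Strategy: write A = P · J · P⁻¹ where J is a Jordan canonical form, so e^{tA} = P · e^{tJ} · P⁻¹, and e^{tJ} can be computed block-by-block.

A has Jordan form
J =
  [1, 0, 0]
  [0, 2, 1]
  [0, 0, 2]
(up to reordering of blocks).

Per-block formulas:
  For a 1×1 block at λ = 1: exp(t · [1]) = [e^(1t)].
  For a 2×2 Jordan block J_2(2): exp(t · J_2(2)) = e^(2t)·(I + t·N), where N is the 2×2 nilpotent shift.

After assembling e^{tJ} and conjugating by P, we get:

e^{tA} =
  [exp(t), 0, 0]
  [t*exp(2*t), exp(2*t), -t*exp(2*t)]
  [-exp(2*t) + exp(t), 0, exp(2*t)]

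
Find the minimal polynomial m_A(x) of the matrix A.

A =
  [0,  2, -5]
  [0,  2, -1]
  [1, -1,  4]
x^3 - 6*x^2 + 12*x - 8

The characteristic polynomial is χ_A(x) = (x - 2)^3, so the eigenvalues are known. The minimal polynomial is
  m_A(x) = Π_λ (x − λ)^{k_λ}
where k_λ is the size of the *largest* Jordan block for λ (equivalently, the smallest k with (A − λI)^k v = 0 for every generalised eigenvector v of λ).

  λ = 2: largest Jordan block has size 3, contributing (x − 2)^3

So m_A(x) = (x - 2)^3 = x^3 - 6*x^2 + 12*x - 8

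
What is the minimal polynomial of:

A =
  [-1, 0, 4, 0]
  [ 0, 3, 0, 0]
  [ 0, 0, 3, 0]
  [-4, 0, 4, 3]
x^2 - 2*x - 3

The characteristic polynomial is χ_A(x) = (x - 3)^3*(x + 1), so the eigenvalues are known. The minimal polynomial is
  m_A(x) = Π_λ (x − λ)^{k_λ}
where k_λ is the size of the *largest* Jordan block for λ (equivalently, the smallest k with (A − λI)^k v = 0 for every generalised eigenvector v of λ).

  λ = -1: largest Jordan block has size 1, contributing (x + 1)
  λ = 3: largest Jordan block has size 1, contributing (x − 3)

So m_A(x) = (x - 3)*(x + 1) = x^2 - 2*x - 3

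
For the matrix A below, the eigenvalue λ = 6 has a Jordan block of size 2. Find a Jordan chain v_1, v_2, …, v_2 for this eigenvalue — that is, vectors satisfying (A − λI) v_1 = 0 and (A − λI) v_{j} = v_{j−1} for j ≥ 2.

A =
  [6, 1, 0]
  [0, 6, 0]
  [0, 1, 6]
A Jordan chain for λ = 6 of length 2:
v_1 = (1, 0, 1)ᵀ
v_2 = (0, 1, 0)ᵀ

Let N = A − (6)·I. We want v_2 with N^2 v_2 = 0 but N^1 v_2 ≠ 0; then v_{j-1} := N · v_j for j = 2, …, 2.

Pick v_2 = (0, 1, 0)ᵀ.
Then v_1 = N · v_2 = (1, 0, 1)ᵀ.

Sanity check: (A − (6)·I) v_1 = (0, 0, 0)ᵀ = 0. ✓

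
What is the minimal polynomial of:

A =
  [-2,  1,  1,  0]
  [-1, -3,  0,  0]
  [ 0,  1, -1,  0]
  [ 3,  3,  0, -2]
x^3 + 6*x^2 + 12*x + 8

The characteristic polynomial is χ_A(x) = (x + 2)^4, so the eigenvalues are known. The minimal polynomial is
  m_A(x) = Π_λ (x − λ)^{k_λ}
where k_λ is the size of the *largest* Jordan block for λ (equivalently, the smallest k with (A − λI)^k v = 0 for every generalised eigenvector v of λ).

  λ = -2: largest Jordan block has size 3, contributing (x + 2)^3

So m_A(x) = (x + 2)^3 = x^3 + 6*x^2 + 12*x + 8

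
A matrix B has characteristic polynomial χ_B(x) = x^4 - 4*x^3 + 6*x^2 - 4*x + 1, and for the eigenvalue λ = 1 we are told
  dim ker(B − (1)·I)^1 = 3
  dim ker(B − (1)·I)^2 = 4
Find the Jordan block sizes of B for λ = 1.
Block sizes for λ = 1: [2, 1, 1]

From the dimensions of kernels of powers, the number of Jordan blocks of size at least j is d_j − d_{j−1} where d_j = dim ker(N^j) (with d_0 = 0). Computing the differences gives [3, 1].
The number of blocks of size exactly k is (#blocks of size ≥ k) − (#blocks of size ≥ k + 1), so the partition is: 2 block(s) of size 1, 1 block(s) of size 2.
In nonincreasing order the block sizes are [2, 1, 1].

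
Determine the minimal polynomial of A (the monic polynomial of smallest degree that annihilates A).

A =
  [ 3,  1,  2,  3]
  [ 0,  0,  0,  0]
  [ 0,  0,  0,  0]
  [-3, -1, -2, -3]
x^2

The characteristic polynomial is χ_A(x) = x^4, so the eigenvalues are known. The minimal polynomial is
  m_A(x) = Π_λ (x − λ)^{k_λ}
where k_λ is the size of the *largest* Jordan block for λ (equivalently, the smallest k with (A − λI)^k v = 0 for every generalised eigenvector v of λ).

  λ = 0: largest Jordan block has size 2, contributing (x − 0)^2

So m_A(x) = x^2 = x^2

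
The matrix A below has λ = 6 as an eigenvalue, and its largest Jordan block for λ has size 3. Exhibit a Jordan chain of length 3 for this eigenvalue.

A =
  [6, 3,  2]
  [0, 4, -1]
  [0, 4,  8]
A Jordan chain for λ = 6 of length 3:
v_1 = (2, 0, 0)ᵀ
v_2 = (3, -2, 4)ᵀ
v_3 = (0, 1, 0)ᵀ

Let N = A − (6)·I. We want v_3 with N^3 v_3 = 0 but N^2 v_3 ≠ 0; then v_{j-1} := N · v_j for j = 3, …, 2.

Pick v_3 = (0, 1, 0)ᵀ.
Then v_2 = N · v_3 = (3, -2, 4)ᵀ.
Then v_1 = N · v_2 = (2, 0, 0)ᵀ.

Sanity check: (A − (6)·I) v_1 = (0, 0, 0)ᵀ = 0. ✓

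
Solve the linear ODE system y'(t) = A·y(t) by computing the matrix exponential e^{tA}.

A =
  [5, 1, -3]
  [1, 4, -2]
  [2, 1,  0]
e^{tA} =
  [-t^2*exp(3*t)/2 + 2*t*exp(3*t) + exp(3*t), t*exp(3*t), t^2*exp(3*t)/2 - 3*t*exp(3*t)]
  [-t^2*exp(3*t)/2 + t*exp(3*t), t*exp(3*t) + exp(3*t), t^2*exp(3*t)/2 - 2*t*exp(3*t)]
  [-t^2*exp(3*t)/2 + 2*t*exp(3*t), t*exp(3*t), t^2*exp(3*t)/2 - 3*t*exp(3*t) + exp(3*t)]

Strategy: write A = P · J · P⁻¹ where J is a Jordan canonical form, so e^{tA} = P · e^{tJ} · P⁻¹, and e^{tJ} can be computed block-by-block.

A has Jordan form
J =
  [3, 1, 0]
  [0, 3, 1]
  [0, 0, 3]
(up to reordering of blocks).

Per-block formulas:
  For a 3×3 Jordan block J_3(3): exp(t · J_3(3)) = e^(3t)·(I + t·N + (t^2/2)·N^2), where N is the 3×3 nilpotent shift.

After assembling e^{tJ} and conjugating by P, we get:

e^{tA} =
  [-t^2*exp(3*t)/2 + 2*t*exp(3*t) + exp(3*t), t*exp(3*t), t^2*exp(3*t)/2 - 3*t*exp(3*t)]
  [-t^2*exp(3*t)/2 + t*exp(3*t), t*exp(3*t) + exp(3*t), t^2*exp(3*t)/2 - 2*t*exp(3*t)]
  [-t^2*exp(3*t)/2 + 2*t*exp(3*t), t*exp(3*t), t^2*exp(3*t)/2 - 3*t*exp(3*t) + exp(3*t)]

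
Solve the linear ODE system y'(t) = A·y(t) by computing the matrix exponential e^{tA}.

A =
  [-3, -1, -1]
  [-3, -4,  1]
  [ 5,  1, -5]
e^{tA} =
  [-t^2*exp(-4*t)/2 + t*exp(-4*t) + exp(-4*t), -t^2*exp(-4*t) - t*exp(-4*t), -t^2*exp(-4*t)/2 - t*exp(-4*t)]
  [t^2*exp(-4*t) - 3*t*exp(-4*t), 2*t^2*exp(-4*t) + exp(-4*t), t^2*exp(-4*t) + t*exp(-4*t)]
  [-3*t^2*exp(-4*t)/2 + 5*t*exp(-4*t), -3*t^2*exp(-4*t) + t*exp(-4*t), -3*t^2*exp(-4*t)/2 - t*exp(-4*t) + exp(-4*t)]

Strategy: write A = P · J · P⁻¹ where J is a Jordan canonical form, so e^{tA} = P · e^{tJ} · P⁻¹, and e^{tJ} can be computed block-by-block.

A has Jordan form
J =
  [-4,  1,  0]
  [ 0, -4,  1]
  [ 0,  0, -4]
(up to reordering of blocks).

Per-block formulas:
  For a 3×3 Jordan block J_3(-4): exp(t · J_3(-4)) = e^(-4t)·(I + t·N + (t^2/2)·N^2), where N is the 3×3 nilpotent shift.

After assembling e^{tJ} and conjugating by P, we get:

e^{tA} =
  [-t^2*exp(-4*t)/2 + t*exp(-4*t) + exp(-4*t), -t^2*exp(-4*t) - t*exp(-4*t), -t^2*exp(-4*t)/2 - t*exp(-4*t)]
  [t^2*exp(-4*t) - 3*t*exp(-4*t), 2*t^2*exp(-4*t) + exp(-4*t), t^2*exp(-4*t) + t*exp(-4*t)]
  [-3*t^2*exp(-4*t)/2 + 5*t*exp(-4*t), -3*t^2*exp(-4*t) + t*exp(-4*t), -3*t^2*exp(-4*t)/2 - t*exp(-4*t) + exp(-4*t)]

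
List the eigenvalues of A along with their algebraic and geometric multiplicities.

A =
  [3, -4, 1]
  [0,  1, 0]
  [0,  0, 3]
λ = 1: alg = 1, geom = 1; λ = 3: alg = 2, geom = 1

Step 1 — factor the characteristic polynomial to read off the algebraic multiplicities:
  χ_A(x) = (x - 3)^2*(x - 1)

Step 2 — compute geometric multiplicities via the rank-nullity identity g(λ) = n − rank(A − λI):
  rank(A − (1)·I) = 2, so dim ker(A − (1)·I) = n − 2 = 1
  rank(A − (3)·I) = 2, so dim ker(A − (3)·I) = n − 2 = 1

Summary:
  λ = 1: algebraic multiplicity = 1, geometric multiplicity = 1
  λ = 3: algebraic multiplicity = 2, geometric multiplicity = 1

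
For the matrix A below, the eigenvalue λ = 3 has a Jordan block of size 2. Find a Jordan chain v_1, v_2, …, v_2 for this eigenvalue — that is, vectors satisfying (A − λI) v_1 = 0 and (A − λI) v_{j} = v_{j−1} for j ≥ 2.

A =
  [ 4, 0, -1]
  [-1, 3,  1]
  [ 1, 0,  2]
A Jordan chain for λ = 3 of length 2:
v_1 = (1, -1, 1)ᵀ
v_2 = (1, 0, 0)ᵀ

Let N = A − (3)·I. We want v_2 with N^2 v_2 = 0 but N^1 v_2 ≠ 0; then v_{j-1} := N · v_j for j = 2, …, 2.

Pick v_2 = (1, 0, 0)ᵀ.
Then v_1 = N · v_2 = (1, -1, 1)ᵀ.

Sanity check: (A − (3)·I) v_1 = (0, 0, 0)ᵀ = 0. ✓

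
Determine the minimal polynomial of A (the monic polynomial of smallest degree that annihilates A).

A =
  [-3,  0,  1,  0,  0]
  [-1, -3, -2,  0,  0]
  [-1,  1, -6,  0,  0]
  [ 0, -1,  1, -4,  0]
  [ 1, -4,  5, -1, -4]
x^3 + 12*x^2 + 48*x + 64

The characteristic polynomial is χ_A(x) = (x + 4)^5, so the eigenvalues are known. The minimal polynomial is
  m_A(x) = Π_λ (x − λ)^{k_λ}
where k_λ is the size of the *largest* Jordan block for λ (equivalently, the smallest k with (A − λI)^k v = 0 for every generalised eigenvector v of λ).

  λ = -4: largest Jordan block has size 3, contributing (x + 4)^3

So m_A(x) = (x + 4)^3 = x^3 + 12*x^2 + 48*x + 64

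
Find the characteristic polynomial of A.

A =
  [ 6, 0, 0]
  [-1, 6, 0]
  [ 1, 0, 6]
x^3 - 18*x^2 + 108*x - 216

Expanding det(x·I − A) (e.g. by cofactor expansion or by noting that A is similar to its Jordan form J, which has the same characteristic polynomial as A) gives
  χ_A(x) = x^3 - 18*x^2 + 108*x - 216
which factors as (x - 6)^3. The eigenvalues (with algebraic multiplicities) are λ = 6 with multiplicity 3.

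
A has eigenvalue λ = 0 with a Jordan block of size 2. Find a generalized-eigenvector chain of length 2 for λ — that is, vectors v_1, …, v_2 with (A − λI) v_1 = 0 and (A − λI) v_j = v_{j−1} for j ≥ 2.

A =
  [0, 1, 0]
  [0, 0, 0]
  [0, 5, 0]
A Jordan chain for λ = 0 of length 2:
v_1 = (1, 0, 5)ᵀ
v_2 = (0, 1, 0)ᵀ

Let N = A − (0)·I. We want v_2 with N^2 v_2 = 0 but N^1 v_2 ≠ 0; then v_{j-1} := N · v_j for j = 2, …, 2.

Pick v_2 = (0, 1, 0)ᵀ.
Then v_1 = N · v_2 = (1, 0, 5)ᵀ.

Sanity check: (A − (0)·I) v_1 = (0, 0, 0)ᵀ = 0. ✓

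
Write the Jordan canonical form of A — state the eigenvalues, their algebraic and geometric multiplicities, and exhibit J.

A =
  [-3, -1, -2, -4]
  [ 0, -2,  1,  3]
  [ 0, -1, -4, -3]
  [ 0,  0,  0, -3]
J_3(-3) ⊕ J_1(-3)

The characteristic polynomial is
  det(x·I − A) = x^4 + 12*x^3 + 54*x^2 + 108*x + 81 = (x + 3)^4

Eigenvalues and multiplicities (the geometric multiplicity of λ is n − rank(A − λI), which equals the number of Jordan blocks for λ):
  λ = -3: algebraic multiplicity = 4, geometric multiplicity = 2

Determining the block sizes for each eigenvalue:
  λ = -3: with am = 4 and gm = 2, the partition is not yet determined (e.g. several partitions of 4 into 2 parts exist). Let N = A − (-3)·I. Computing rank(N^1) = 2, rank(N^2) = 1, rank(N^3) = 0; the number of blocks of size ≥ j is rank(N^{j−1}) − rank(N^j), giving [2, 1, 1]. So we have 1 block(s) of size 3, 1 block(s) of size 1 → block sizes [3, 1]

Assembling the blocks gives a Jordan form
J =
  [-3,  1,  0,  0]
  [ 0, -3,  1,  0]
  [ 0,  0, -3,  0]
  [ 0,  0,  0, -3]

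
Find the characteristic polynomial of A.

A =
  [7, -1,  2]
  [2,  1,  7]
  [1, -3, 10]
x^3 - 18*x^2 + 108*x - 216

Expanding det(x·I − A) (e.g. by cofactor expansion or by noting that A is similar to its Jordan form J, which has the same characteristic polynomial as A) gives
  χ_A(x) = x^3 - 18*x^2 + 108*x - 216
which factors as (x - 6)^3. The eigenvalues (with algebraic multiplicities) are λ = 6 with multiplicity 3.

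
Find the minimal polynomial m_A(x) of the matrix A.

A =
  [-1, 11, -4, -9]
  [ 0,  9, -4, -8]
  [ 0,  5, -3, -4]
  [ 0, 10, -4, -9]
x^2 + 2*x + 1

The characteristic polynomial is χ_A(x) = (x + 1)^4, so the eigenvalues are known. The minimal polynomial is
  m_A(x) = Π_λ (x − λ)^{k_λ}
where k_λ is the size of the *largest* Jordan block for λ (equivalently, the smallest k with (A − λI)^k v = 0 for every generalised eigenvector v of λ).

  λ = -1: largest Jordan block has size 2, contributing (x + 1)^2

So m_A(x) = (x + 1)^2 = x^2 + 2*x + 1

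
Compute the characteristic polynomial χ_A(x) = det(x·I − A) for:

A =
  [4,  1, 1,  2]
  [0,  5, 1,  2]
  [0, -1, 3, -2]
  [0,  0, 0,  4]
x^4 - 16*x^3 + 96*x^2 - 256*x + 256

Expanding det(x·I − A) (e.g. by cofactor expansion or by noting that A is similar to its Jordan form J, which has the same characteristic polynomial as A) gives
  χ_A(x) = x^4 - 16*x^3 + 96*x^2 - 256*x + 256
which factors as (x - 4)^4. The eigenvalues (with algebraic multiplicities) are λ = 4 with multiplicity 4.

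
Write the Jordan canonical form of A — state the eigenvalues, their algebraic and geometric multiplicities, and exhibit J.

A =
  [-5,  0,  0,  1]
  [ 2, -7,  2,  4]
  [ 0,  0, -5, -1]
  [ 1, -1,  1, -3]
J_3(-5) ⊕ J_1(-5)

The characteristic polynomial is
  det(x·I − A) = x^4 + 20*x^3 + 150*x^2 + 500*x + 625 = (x + 5)^4

Eigenvalues and multiplicities (the geometric multiplicity of λ is n − rank(A − λI), which equals the number of Jordan blocks for λ):
  λ = -5: algebraic multiplicity = 4, geometric multiplicity = 2

Determining the block sizes for each eigenvalue:
  λ = -5: with am = 4 and gm = 2, the partition is not yet determined (e.g. several partitions of 4 into 2 parts exist). Let N = A − (-5)·I. Computing rank(N^1) = 2, rank(N^2) = 1, rank(N^3) = 0; the number of blocks of size ≥ j is rank(N^{j−1}) − rank(N^j), giving [2, 1, 1]. So we have 1 block(s) of size 3, 1 block(s) of size 1 → block sizes [3, 1]

Assembling the blocks gives a Jordan form
J =
  [-5,  1,  0,  0]
  [ 0, -5,  1,  0]
  [ 0,  0, -5,  0]
  [ 0,  0,  0, -5]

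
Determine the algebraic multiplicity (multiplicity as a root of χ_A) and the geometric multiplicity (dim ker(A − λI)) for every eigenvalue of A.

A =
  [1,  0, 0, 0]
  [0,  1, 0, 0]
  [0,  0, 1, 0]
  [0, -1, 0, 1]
λ = 1: alg = 4, geom = 3

Step 1 — factor the characteristic polynomial to read off the algebraic multiplicities:
  χ_A(x) = (x - 1)^4

Step 2 — compute geometric multiplicities via the rank-nullity identity g(λ) = n − rank(A − λI):
  rank(A − (1)·I) = 1, so dim ker(A − (1)·I) = n − 1 = 3

Summary:
  λ = 1: algebraic multiplicity = 4, geometric multiplicity = 3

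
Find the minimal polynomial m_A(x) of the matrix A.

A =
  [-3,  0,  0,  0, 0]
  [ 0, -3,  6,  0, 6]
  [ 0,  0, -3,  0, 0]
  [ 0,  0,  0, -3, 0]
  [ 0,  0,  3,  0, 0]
x^2 + 3*x

The characteristic polynomial is χ_A(x) = x*(x + 3)^4, so the eigenvalues are known. The minimal polynomial is
  m_A(x) = Π_λ (x − λ)^{k_λ}
where k_λ is the size of the *largest* Jordan block for λ (equivalently, the smallest k with (A − λI)^k v = 0 for every generalised eigenvector v of λ).

  λ = -3: largest Jordan block has size 1, contributing (x + 3)
  λ = 0: largest Jordan block has size 1, contributing (x − 0)

So m_A(x) = x*(x + 3) = x^2 + 3*x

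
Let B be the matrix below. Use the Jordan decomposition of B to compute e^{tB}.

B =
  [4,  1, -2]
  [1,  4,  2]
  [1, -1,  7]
e^{tB} =
  [-t*exp(5*t) + exp(5*t), t*exp(5*t), -2*t*exp(5*t)]
  [t*exp(5*t), -t*exp(5*t) + exp(5*t), 2*t*exp(5*t)]
  [t*exp(5*t), -t*exp(5*t), 2*t*exp(5*t) + exp(5*t)]

Strategy: write B = P · J · P⁻¹ where J is a Jordan canonical form, so e^{tB} = P · e^{tJ} · P⁻¹, and e^{tJ} can be computed block-by-block.

B has Jordan form
J =
  [5, 1, 0]
  [0, 5, 0]
  [0, 0, 5]
(up to reordering of blocks).

Per-block formulas:
  For a 2×2 Jordan block J_2(5): exp(t · J_2(5)) = e^(5t)·(I + t·N), where N is the 2×2 nilpotent shift.
  For a 1×1 block at λ = 5: exp(t · [5]) = [e^(5t)].

After assembling e^{tJ} and conjugating by P, we get:

e^{tB} =
  [-t*exp(5*t) + exp(5*t), t*exp(5*t), -2*t*exp(5*t)]
  [t*exp(5*t), -t*exp(5*t) + exp(5*t), 2*t*exp(5*t)]
  [t*exp(5*t), -t*exp(5*t), 2*t*exp(5*t) + exp(5*t)]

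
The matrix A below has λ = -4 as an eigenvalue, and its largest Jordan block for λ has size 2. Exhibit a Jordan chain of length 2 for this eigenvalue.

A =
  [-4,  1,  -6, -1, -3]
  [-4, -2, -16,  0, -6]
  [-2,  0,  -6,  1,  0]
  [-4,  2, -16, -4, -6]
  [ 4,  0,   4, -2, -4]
A Jordan chain for λ = -4 of length 2:
v_1 = (0, -4, -2, -4, 4)ᵀ
v_2 = (1, 0, 0, 0, 0)ᵀ

Let N = A − (-4)·I. We want v_2 with N^2 v_2 = 0 but N^1 v_2 ≠ 0; then v_{j-1} := N · v_j for j = 2, …, 2.

Pick v_2 = (1, 0, 0, 0, 0)ᵀ.
Then v_1 = N · v_2 = (0, -4, -2, -4, 4)ᵀ.

Sanity check: (A − (-4)·I) v_1 = (0, 0, 0, 0, 0)ᵀ = 0. ✓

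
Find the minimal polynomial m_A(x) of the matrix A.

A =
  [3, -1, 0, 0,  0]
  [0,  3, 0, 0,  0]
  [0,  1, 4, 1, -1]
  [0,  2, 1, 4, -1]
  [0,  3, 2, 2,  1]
x^2 - 6*x + 9

The characteristic polynomial is χ_A(x) = (x - 3)^5, so the eigenvalues are known. The minimal polynomial is
  m_A(x) = Π_λ (x − λ)^{k_λ}
where k_λ is the size of the *largest* Jordan block for λ (equivalently, the smallest k with (A − λI)^k v = 0 for every generalised eigenvector v of λ).

  λ = 3: largest Jordan block has size 2, contributing (x − 3)^2

So m_A(x) = (x - 3)^2 = x^2 - 6*x + 9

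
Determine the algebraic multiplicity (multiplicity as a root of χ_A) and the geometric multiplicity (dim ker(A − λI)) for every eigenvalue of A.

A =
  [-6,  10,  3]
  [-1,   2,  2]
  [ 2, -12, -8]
λ = -4: alg = 3, geom = 1

Step 1 — factor the characteristic polynomial to read off the algebraic multiplicities:
  χ_A(x) = (x + 4)^3

Step 2 — compute geometric multiplicities via the rank-nullity identity g(λ) = n − rank(A − λI):
  rank(A − (-4)·I) = 2, so dim ker(A − (-4)·I) = n − 2 = 1

Summary:
  λ = -4: algebraic multiplicity = 3, geometric multiplicity = 1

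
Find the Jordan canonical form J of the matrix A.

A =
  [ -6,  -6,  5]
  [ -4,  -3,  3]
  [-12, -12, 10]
J_2(0) ⊕ J_1(1)

The characteristic polynomial is
  det(x·I − A) = x^3 - x^2 = x^2*(x - 1)

Eigenvalues and multiplicities (the geometric multiplicity of λ is n − rank(A − λI), which equals the number of Jordan blocks for λ):
  λ = 0: algebraic multiplicity = 2, geometric multiplicity = 1
  λ = 1: algebraic multiplicity = 1, geometric multiplicity = 1

Determining the block sizes for each eigenvalue:
  λ = 0: one block (gm = 1), so the single block has size am = 2 → block sizes [2]
  λ = 1: one block (gm = 1), so the single block has size am = 1 → block sizes [1]

Assembling the blocks gives a Jordan form
J =
  [0, 1, 0]
  [0, 0, 0]
  [0, 0, 1]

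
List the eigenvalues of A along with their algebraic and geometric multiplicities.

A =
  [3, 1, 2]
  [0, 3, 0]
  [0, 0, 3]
λ = 3: alg = 3, geom = 2

Step 1 — factor the characteristic polynomial to read off the algebraic multiplicities:
  χ_A(x) = (x - 3)^3

Step 2 — compute geometric multiplicities via the rank-nullity identity g(λ) = n − rank(A − λI):
  rank(A − (3)·I) = 1, so dim ker(A − (3)·I) = n − 1 = 2

Summary:
  λ = 3: algebraic multiplicity = 3, geometric multiplicity = 2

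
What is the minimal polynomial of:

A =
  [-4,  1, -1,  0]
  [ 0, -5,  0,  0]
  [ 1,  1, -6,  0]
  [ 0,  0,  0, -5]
x^2 + 10*x + 25

The characteristic polynomial is χ_A(x) = (x + 5)^4, so the eigenvalues are known. The minimal polynomial is
  m_A(x) = Π_λ (x − λ)^{k_λ}
where k_λ is the size of the *largest* Jordan block for λ (equivalently, the smallest k with (A − λI)^k v = 0 for every generalised eigenvector v of λ).

  λ = -5: largest Jordan block has size 2, contributing (x + 5)^2

So m_A(x) = (x + 5)^2 = x^2 + 10*x + 25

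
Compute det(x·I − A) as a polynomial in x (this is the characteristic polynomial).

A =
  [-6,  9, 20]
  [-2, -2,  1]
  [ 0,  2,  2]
x^3 + 6*x^2 + 12*x + 8

Expanding det(x·I − A) (e.g. by cofactor expansion or by noting that A is similar to its Jordan form J, which has the same characteristic polynomial as A) gives
  χ_A(x) = x^3 + 6*x^2 + 12*x + 8
which factors as (x + 2)^3. The eigenvalues (with algebraic multiplicities) are λ = -2 with multiplicity 3.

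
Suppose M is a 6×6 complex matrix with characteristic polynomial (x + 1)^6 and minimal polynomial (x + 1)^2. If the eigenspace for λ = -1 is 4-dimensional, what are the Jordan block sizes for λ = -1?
Block sizes for λ = -1: [2, 2, 1, 1]

Step 1 — from the characteristic polynomial, algebraic multiplicity of λ = -1 is 6. From dim ker(M − (-1)·I) = 4, there are exactly 4 Jordan blocks for λ = -1.
Step 2 — from the minimal polynomial, the factor (x + 1)^2 tells us the largest block for λ = -1 has size 2.
Step 3 — with total size 6, 4 blocks, and largest block 2, the block sizes (in nonincreasing order) are [2, 2, 1, 1].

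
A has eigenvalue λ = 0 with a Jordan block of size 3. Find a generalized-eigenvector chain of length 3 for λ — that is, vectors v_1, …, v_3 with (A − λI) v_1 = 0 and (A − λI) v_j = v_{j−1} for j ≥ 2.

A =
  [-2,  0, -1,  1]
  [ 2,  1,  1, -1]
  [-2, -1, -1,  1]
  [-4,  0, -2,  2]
A Jordan chain for λ = 0 of length 3:
v_1 = (2, 0, 0, 4)ᵀ
v_2 = (-2, 2, -2, -4)ᵀ
v_3 = (1, 0, 0, 0)ᵀ

Let N = A − (0)·I. We want v_3 with N^3 v_3 = 0 but N^2 v_3 ≠ 0; then v_{j-1} := N · v_j for j = 3, …, 2.

Pick v_3 = (1, 0, 0, 0)ᵀ.
Then v_2 = N · v_3 = (-2, 2, -2, -4)ᵀ.
Then v_1 = N · v_2 = (2, 0, 0, 4)ᵀ.

Sanity check: (A − (0)·I) v_1 = (0, 0, 0, 0)ᵀ = 0. ✓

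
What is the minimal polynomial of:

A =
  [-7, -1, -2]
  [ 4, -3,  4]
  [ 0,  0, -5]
x^2 + 10*x + 25

The characteristic polynomial is χ_A(x) = (x + 5)^3, so the eigenvalues are known. The minimal polynomial is
  m_A(x) = Π_λ (x − λ)^{k_λ}
where k_λ is the size of the *largest* Jordan block for λ (equivalently, the smallest k with (A − λI)^k v = 0 for every generalised eigenvector v of λ).

  λ = -5: largest Jordan block has size 2, contributing (x + 5)^2

So m_A(x) = (x + 5)^2 = x^2 + 10*x + 25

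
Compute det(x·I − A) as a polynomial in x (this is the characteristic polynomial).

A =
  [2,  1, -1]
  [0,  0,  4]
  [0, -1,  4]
x^3 - 6*x^2 + 12*x - 8

Expanding det(x·I − A) (e.g. by cofactor expansion or by noting that A is similar to its Jordan form J, which has the same characteristic polynomial as A) gives
  χ_A(x) = x^3 - 6*x^2 + 12*x - 8
which factors as (x - 2)^3. The eigenvalues (with algebraic multiplicities) are λ = 2 with multiplicity 3.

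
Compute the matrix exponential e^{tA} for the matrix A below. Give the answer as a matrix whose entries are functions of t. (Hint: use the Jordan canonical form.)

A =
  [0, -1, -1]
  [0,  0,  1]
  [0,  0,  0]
e^{tA} =
  [1, -t, -t^2/2 - t]
  [0, 1, t]
  [0, 0, 1]

Strategy: write A = P · J · P⁻¹ where J is a Jordan canonical form, so e^{tA} = P · e^{tJ} · P⁻¹, and e^{tJ} can be computed block-by-block.

A has Jordan form
J =
  [0, 1, 0]
  [0, 0, 1]
  [0, 0, 0]
(up to reordering of blocks).

Per-block formulas:
  For a 3×3 Jordan block J_3(0): exp(t · J_3(0)) = e^(0t)·(I + t·N + (t^2/2)·N^2), where N is the 3×3 nilpotent shift.

After assembling e^{tJ} and conjugating by P, we get:

e^{tA} =
  [1, -t, -t^2/2 - t]
  [0, 1, t]
  [0, 0, 1]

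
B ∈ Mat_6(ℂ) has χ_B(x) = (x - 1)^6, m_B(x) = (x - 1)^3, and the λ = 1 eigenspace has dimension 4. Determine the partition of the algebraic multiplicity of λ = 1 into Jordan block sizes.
Block sizes for λ = 1: [3, 1, 1, 1]

Step 1 — from the characteristic polynomial, algebraic multiplicity of λ = 1 is 6. From dim ker(B − (1)·I) = 4, there are exactly 4 Jordan blocks for λ = 1.
Step 2 — from the minimal polynomial, the factor (x − 1)^3 tells us the largest block for λ = 1 has size 3.
Step 3 — with total size 6, 4 blocks, and largest block 3, the block sizes (in nonincreasing order) are [3, 1, 1, 1].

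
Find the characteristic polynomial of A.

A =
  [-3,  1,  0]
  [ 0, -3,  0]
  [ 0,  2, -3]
x^3 + 9*x^2 + 27*x + 27

Expanding det(x·I − A) (e.g. by cofactor expansion or by noting that A is similar to its Jordan form J, which has the same characteristic polynomial as A) gives
  χ_A(x) = x^3 + 9*x^2 + 27*x + 27
which factors as (x + 3)^3. The eigenvalues (with algebraic multiplicities) are λ = -3 with multiplicity 3.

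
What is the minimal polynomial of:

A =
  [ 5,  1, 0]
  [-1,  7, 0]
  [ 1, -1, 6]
x^2 - 12*x + 36

The characteristic polynomial is χ_A(x) = (x - 6)^3, so the eigenvalues are known. The minimal polynomial is
  m_A(x) = Π_λ (x − λ)^{k_λ}
where k_λ is the size of the *largest* Jordan block for λ (equivalently, the smallest k with (A − λI)^k v = 0 for every generalised eigenvector v of λ).

  λ = 6: largest Jordan block has size 2, contributing (x − 6)^2

So m_A(x) = (x - 6)^2 = x^2 - 12*x + 36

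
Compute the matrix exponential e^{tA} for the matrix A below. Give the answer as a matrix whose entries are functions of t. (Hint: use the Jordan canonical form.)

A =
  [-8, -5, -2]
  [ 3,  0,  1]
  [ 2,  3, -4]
e^{tA} =
  [-3*t^2*exp(-4*t)/2 - 4*t*exp(-4*t) + exp(-4*t), -3*t^2*exp(-4*t) - 5*t*exp(-4*t), 3*t^2*exp(-4*t)/2 - 2*t*exp(-4*t)]
  [t^2*exp(-4*t) + 3*t*exp(-4*t), 2*t^2*exp(-4*t) + 4*t*exp(-4*t) + exp(-4*t), -t^2*exp(-4*t) + t*exp(-4*t)]
  [t^2*exp(-4*t)/2 + 2*t*exp(-4*t), t^2*exp(-4*t) + 3*t*exp(-4*t), -t^2*exp(-4*t)/2 + exp(-4*t)]

Strategy: write A = P · J · P⁻¹ where J is a Jordan canonical form, so e^{tA} = P · e^{tJ} · P⁻¹, and e^{tJ} can be computed block-by-block.

A has Jordan form
J =
  [-4,  1,  0]
  [ 0, -4,  1]
  [ 0,  0, -4]
(up to reordering of blocks).

Per-block formulas:
  For a 3×3 Jordan block J_3(-4): exp(t · J_3(-4)) = e^(-4t)·(I + t·N + (t^2/2)·N^2), where N is the 3×3 nilpotent shift.

After assembling e^{tJ} and conjugating by P, we get:

e^{tA} =
  [-3*t^2*exp(-4*t)/2 - 4*t*exp(-4*t) + exp(-4*t), -3*t^2*exp(-4*t) - 5*t*exp(-4*t), 3*t^2*exp(-4*t)/2 - 2*t*exp(-4*t)]
  [t^2*exp(-4*t) + 3*t*exp(-4*t), 2*t^2*exp(-4*t) + 4*t*exp(-4*t) + exp(-4*t), -t^2*exp(-4*t) + t*exp(-4*t)]
  [t^2*exp(-4*t)/2 + 2*t*exp(-4*t), t^2*exp(-4*t) + 3*t*exp(-4*t), -t^2*exp(-4*t)/2 + exp(-4*t)]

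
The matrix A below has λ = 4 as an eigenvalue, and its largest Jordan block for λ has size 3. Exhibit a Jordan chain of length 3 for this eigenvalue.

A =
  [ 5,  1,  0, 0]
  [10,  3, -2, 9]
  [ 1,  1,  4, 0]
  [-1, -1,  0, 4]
A Jordan chain for λ = 4 of length 3:
v_1 = (11, -11, 11, -11)ᵀ
v_2 = (1, 10, 1, -1)ᵀ
v_3 = (1, 0, 0, 0)ᵀ

Let N = A − (4)·I. We want v_3 with N^3 v_3 = 0 but N^2 v_3 ≠ 0; then v_{j-1} := N · v_j for j = 3, …, 2.

Pick v_3 = (1, 0, 0, 0)ᵀ.
Then v_2 = N · v_3 = (1, 10, 1, -1)ᵀ.
Then v_1 = N · v_2 = (11, -11, 11, -11)ᵀ.

Sanity check: (A − (4)·I) v_1 = (0, 0, 0, 0)ᵀ = 0. ✓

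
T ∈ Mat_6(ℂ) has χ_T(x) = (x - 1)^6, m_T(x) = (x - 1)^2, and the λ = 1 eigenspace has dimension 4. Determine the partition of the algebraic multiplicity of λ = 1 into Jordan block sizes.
Block sizes for λ = 1: [2, 2, 1, 1]

Step 1 — from the characteristic polynomial, algebraic multiplicity of λ = 1 is 6. From dim ker(T − (1)·I) = 4, there are exactly 4 Jordan blocks for λ = 1.
Step 2 — from the minimal polynomial, the factor (x − 1)^2 tells us the largest block for λ = 1 has size 2.
Step 3 — with total size 6, 4 blocks, and largest block 2, the block sizes (in nonincreasing order) are [2, 2, 1, 1].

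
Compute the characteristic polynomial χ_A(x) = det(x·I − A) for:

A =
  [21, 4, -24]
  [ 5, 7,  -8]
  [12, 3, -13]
x^3 - 15*x^2 + 75*x - 125

Expanding det(x·I − A) (e.g. by cofactor expansion or by noting that A is similar to its Jordan form J, which has the same characteristic polynomial as A) gives
  χ_A(x) = x^3 - 15*x^2 + 75*x - 125
which factors as (x - 5)^3. The eigenvalues (with algebraic multiplicities) are λ = 5 with multiplicity 3.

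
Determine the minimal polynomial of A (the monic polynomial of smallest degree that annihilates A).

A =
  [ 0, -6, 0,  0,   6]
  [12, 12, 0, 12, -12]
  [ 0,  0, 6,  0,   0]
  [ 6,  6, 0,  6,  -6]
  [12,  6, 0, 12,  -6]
x^2 - 6*x

The characteristic polynomial is χ_A(x) = x^2*(x - 6)^3, so the eigenvalues are known. The minimal polynomial is
  m_A(x) = Π_λ (x − λ)^{k_λ}
where k_λ is the size of the *largest* Jordan block for λ (equivalently, the smallest k with (A − λI)^k v = 0 for every generalised eigenvector v of λ).

  λ = 0: largest Jordan block has size 1, contributing (x − 0)
  λ = 6: largest Jordan block has size 1, contributing (x − 6)

So m_A(x) = x*(x - 6) = x^2 - 6*x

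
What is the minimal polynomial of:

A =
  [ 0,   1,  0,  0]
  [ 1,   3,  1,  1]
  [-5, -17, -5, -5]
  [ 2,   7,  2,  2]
x^3

The characteristic polynomial is χ_A(x) = x^4, so the eigenvalues are known. The minimal polynomial is
  m_A(x) = Π_λ (x − λ)^{k_λ}
where k_λ is the size of the *largest* Jordan block for λ (equivalently, the smallest k with (A − λI)^k v = 0 for every generalised eigenvector v of λ).

  λ = 0: largest Jordan block has size 3, contributing (x − 0)^3

So m_A(x) = x^3 = x^3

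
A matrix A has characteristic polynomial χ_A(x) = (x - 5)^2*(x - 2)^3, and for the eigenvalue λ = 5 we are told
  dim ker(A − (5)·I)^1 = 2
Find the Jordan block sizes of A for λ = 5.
Block sizes for λ = 5: [1, 1]

From the dimensions of kernels of powers, the number of Jordan blocks of size at least j is d_j − d_{j−1} where d_j = dim ker(N^j) (with d_0 = 0). Computing the differences gives [2].
The number of blocks of size exactly k is (#blocks of size ≥ k) − (#blocks of size ≥ k + 1), so the partition is: 2 block(s) of size 1.
In nonincreasing order the block sizes are [1, 1].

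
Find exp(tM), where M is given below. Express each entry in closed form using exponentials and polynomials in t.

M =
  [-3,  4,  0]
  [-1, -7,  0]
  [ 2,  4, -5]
e^{tM} =
  [2*t*exp(-5*t) + exp(-5*t), 4*t*exp(-5*t), 0]
  [-t*exp(-5*t), -2*t*exp(-5*t) + exp(-5*t), 0]
  [2*t*exp(-5*t), 4*t*exp(-5*t), exp(-5*t)]

Strategy: write M = P · J · P⁻¹ where J is a Jordan canonical form, so e^{tM} = P · e^{tJ} · P⁻¹, and e^{tJ} can be computed block-by-block.

M has Jordan form
J =
  [-5,  1,  0]
  [ 0, -5,  0]
  [ 0,  0, -5]
(up to reordering of blocks).

Per-block formulas:
  For a 1×1 block at λ = -5: exp(t · [-5]) = [e^(-5t)].
  For a 2×2 Jordan block J_2(-5): exp(t · J_2(-5)) = e^(-5t)·(I + t·N), where N is the 2×2 nilpotent shift.

After assembling e^{tJ} and conjugating by P, we get:

e^{tM} =
  [2*t*exp(-5*t) + exp(-5*t), 4*t*exp(-5*t), 0]
  [-t*exp(-5*t), -2*t*exp(-5*t) + exp(-5*t), 0]
  [2*t*exp(-5*t), 4*t*exp(-5*t), exp(-5*t)]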